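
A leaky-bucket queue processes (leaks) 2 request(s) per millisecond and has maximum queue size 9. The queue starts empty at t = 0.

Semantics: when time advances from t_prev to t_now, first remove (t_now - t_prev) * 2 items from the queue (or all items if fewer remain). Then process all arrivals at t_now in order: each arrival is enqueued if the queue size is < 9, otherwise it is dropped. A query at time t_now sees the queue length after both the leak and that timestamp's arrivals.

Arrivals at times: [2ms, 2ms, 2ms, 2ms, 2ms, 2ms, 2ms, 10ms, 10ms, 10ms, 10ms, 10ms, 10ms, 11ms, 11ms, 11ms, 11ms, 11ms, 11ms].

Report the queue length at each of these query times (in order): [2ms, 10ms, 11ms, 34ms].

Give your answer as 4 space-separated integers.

Queue lengths at query times:
  query t=2ms: backlog = 7
  query t=10ms: backlog = 6
  query t=11ms: backlog = 9
  query t=34ms: backlog = 0

Answer: 7 6 9 0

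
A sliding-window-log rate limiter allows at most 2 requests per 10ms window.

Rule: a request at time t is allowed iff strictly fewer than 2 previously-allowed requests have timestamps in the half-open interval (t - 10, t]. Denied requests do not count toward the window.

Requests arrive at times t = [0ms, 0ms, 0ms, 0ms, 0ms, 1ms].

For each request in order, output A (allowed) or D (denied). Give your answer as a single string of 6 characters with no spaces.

Tracking allowed requests in the window:
  req#1 t=0ms: ALLOW
  req#2 t=0ms: ALLOW
  req#3 t=0ms: DENY
  req#4 t=0ms: DENY
  req#5 t=0ms: DENY
  req#6 t=1ms: DENY

Answer: AADDDD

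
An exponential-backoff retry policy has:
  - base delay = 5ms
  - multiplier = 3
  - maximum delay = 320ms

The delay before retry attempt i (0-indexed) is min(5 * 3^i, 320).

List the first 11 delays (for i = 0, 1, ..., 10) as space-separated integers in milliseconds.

Answer: 5 15 45 135 320 320 320 320 320 320 320

Derivation:
Computing each delay:
  i=0: min(5*3^0, 320) = 5
  i=1: min(5*3^1, 320) = 15
  i=2: min(5*3^2, 320) = 45
  i=3: min(5*3^3, 320) = 135
  i=4: min(5*3^4, 320) = 320
  i=5: min(5*3^5, 320) = 320
  i=6: min(5*3^6, 320) = 320
  i=7: min(5*3^7, 320) = 320
  i=8: min(5*3^8, 320) = 320
  i=9: min(5*3^9, 320) = 320
  i=10: min(5*3^10, 320) = 320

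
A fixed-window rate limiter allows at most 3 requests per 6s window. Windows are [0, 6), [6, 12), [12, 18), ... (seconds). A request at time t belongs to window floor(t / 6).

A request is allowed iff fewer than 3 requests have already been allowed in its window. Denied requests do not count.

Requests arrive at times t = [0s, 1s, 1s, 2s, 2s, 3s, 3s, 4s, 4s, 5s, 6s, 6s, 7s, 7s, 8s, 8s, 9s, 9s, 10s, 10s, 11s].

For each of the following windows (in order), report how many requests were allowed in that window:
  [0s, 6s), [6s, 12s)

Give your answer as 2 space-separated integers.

Processing requests:
  req#1 t=0s (window 0): ALLOW
  req#2 t=1s (window 0): ALLOW
  req#3 t=1s (window 0): ALLOW
  req#4 t=2s (window 0): DENY
  req#5 t=2s (window 0): DENY
  req#6 t=3s (window 0): DENY
  req#7 t=3s (window 0): DENY
  req#8 t=4s (window 0): DENY
  req#9 t=4s (window 0): DENY
  req#10 t=5s (window 0): DENY
  req#11 t=6s (window 1): ALLOW
  req#12 t=6s (window 1): ALLOW
  req#13 t=7s (window 1): ALLOW
  req#14 t=7s (window 1): DENY
  req#15 t=8s (window 1): DENY
  req#16 t=8s (window 1): DENY
  req#17 t=9s (window 1): DENY
  req#18 t=9s (window 1): DENY
  req#19 t=10s (window 1): DENY
  req#20 t=10s (window 1): DENY
  req#21 t=11s (window 1): DENY

Allowed counts by window: 3 3

Answer: 3 3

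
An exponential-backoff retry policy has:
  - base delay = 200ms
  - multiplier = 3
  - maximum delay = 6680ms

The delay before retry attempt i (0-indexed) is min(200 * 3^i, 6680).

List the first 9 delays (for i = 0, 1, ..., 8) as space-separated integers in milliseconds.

Computing each delay:
  i=0: min(200*3^0, 6680) = 200
  i=1: min(200*3^1, 6680) = 600
  i=2: min(200*3^2, 6680) = 1800
  i=3: min(200*3^3, 6680) = 5400
  i=4: min(200*3^4, 6680) = 6680
  i=5: min(200*3^5, 6680) = 6680
  i=6: min(200*3^6, 6680) = 6680
  i=7: min(200*3^7, 6680) = 6680
  i=8: min(200*3^8, 6680) = 6680

Answer: 200 600 1800 5400 6680 6680 6680 6680 6680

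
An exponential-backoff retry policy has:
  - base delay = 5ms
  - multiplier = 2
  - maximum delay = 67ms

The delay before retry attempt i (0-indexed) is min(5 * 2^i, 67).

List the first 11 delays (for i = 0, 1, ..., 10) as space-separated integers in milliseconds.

Answer: 5 10 20 40 67 67 67 67 67 67 67

Derivation:
Computing each delay:
  i=0: min(5*2^0, 67) = 5
  i=1: min(5*2^1, 67) = 10
  i=2: min(5*2^2, 67) = 20
  i=3: min(5*2^3, 67) = 40
  i=4: min(5*2^4, 67) = 67
  i=5: min(5*2^5, 67) = 67
  i=6: min(5*2^6, 67) = 67
  i=7: min(5*2^7, 67) = 67
  i=8: min(5*2^8, 67) = 67
  i=9: min(5*2^9, 67) = 67
  i=10: min(5*2^10, 67) = 67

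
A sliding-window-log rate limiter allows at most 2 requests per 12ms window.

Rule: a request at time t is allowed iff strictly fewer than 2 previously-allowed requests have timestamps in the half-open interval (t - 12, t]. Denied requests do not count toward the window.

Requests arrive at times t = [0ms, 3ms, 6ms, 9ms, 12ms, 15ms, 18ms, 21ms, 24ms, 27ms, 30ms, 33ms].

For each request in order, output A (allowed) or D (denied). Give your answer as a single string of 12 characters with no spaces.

Tracking allowed requests in the window:
  req#1 t=0ms: ALLOW
  req#2 t=3ms: ALLOW
  req#3 t=6ms: DENY
  req#4 t=9ms: DENY
  req#5 t=12ms: ALLOW
  req#6 t=15ms: ALLOW
  req#7 t=18ms: DENY
  req#8 t=21ms: DENY
  req#9 t=24ms: ALLOW
  req#10 t=27ms: ALLOW
  req#11 t=30ms: DENY
  req#12 t=33ms: DENY

Answer: AADDAADDAADD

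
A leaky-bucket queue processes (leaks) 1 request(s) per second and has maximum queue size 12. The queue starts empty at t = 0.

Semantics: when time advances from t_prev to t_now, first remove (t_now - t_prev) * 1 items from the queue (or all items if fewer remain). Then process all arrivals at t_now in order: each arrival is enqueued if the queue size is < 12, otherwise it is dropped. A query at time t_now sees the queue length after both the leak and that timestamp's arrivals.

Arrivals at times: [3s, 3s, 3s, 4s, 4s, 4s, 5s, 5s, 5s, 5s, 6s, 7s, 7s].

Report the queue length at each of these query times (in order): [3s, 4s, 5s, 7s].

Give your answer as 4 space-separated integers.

Answer: 3 5 8 9

Derivation:
Queue lengths at query times:
  query t=3s: backlog = 3
  query t=4s: backlog = 5
  query t=5s: backlog = 8
  query t=7s: backlog = 9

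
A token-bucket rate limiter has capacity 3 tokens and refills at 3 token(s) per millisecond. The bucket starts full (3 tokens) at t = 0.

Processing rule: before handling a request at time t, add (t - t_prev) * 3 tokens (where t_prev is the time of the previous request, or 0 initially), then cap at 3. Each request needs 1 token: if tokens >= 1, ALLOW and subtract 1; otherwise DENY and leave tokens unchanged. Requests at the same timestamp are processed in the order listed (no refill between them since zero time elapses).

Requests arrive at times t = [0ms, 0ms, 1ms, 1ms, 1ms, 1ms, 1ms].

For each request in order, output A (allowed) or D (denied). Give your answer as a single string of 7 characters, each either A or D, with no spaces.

Simulating step by step:
  req#1 t=0ms: ALLOW
  req#2 t=0ms: ALLOW
  req#3 t=1ms: ALLOW
  req#4 t=1ms: ALLOW
  req#5 t=1ms: ALLOW
  req#6 t=1ms: DENY
  req#7 t=1ms: DENY

Answer: AAAAADD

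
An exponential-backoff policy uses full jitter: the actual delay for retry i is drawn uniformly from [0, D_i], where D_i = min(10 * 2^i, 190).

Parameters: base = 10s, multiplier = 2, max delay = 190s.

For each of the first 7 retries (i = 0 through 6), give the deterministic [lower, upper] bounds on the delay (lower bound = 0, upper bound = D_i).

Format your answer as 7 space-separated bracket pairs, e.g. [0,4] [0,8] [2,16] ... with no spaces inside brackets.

Computing bounds per retry:
  i=0: D_i=min(10*2^0,190)=10, bounds=[0,10]
  i=1: D_i=min(10*2^1,190)=20, bounds=[0,20]
  i=2: D_i=min(10*2^2,190)=40, bounds=[0,40]
  i=3: D_i=min(10*2^3,190)=80, bounds=[0,80]
  i=4: D_i=min(10*2^4,190)=160, bounds=[0,160]
  i=5: D_i=min(10*2^5,190)=190, bounds=[0,190]
  i=6: D_i=min(10*2^6,190)=190, bounds=[0,190]

Answer: [0,10] [0,20] [0,40] [0,80] [0,160] [0,190] [0,190]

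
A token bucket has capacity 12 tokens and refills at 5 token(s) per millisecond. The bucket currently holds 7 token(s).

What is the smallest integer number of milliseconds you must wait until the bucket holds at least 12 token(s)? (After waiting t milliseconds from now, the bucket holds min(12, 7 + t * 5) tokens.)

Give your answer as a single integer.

Answer: 1

Derivation:
Need 7 + t * 5 >= 12, so t >= 5/5.
Smallest integer t = ceil(5/5) = 1.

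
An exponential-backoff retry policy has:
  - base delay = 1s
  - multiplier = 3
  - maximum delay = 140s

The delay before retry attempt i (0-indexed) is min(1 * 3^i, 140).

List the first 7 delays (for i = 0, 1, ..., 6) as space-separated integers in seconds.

Answer: 1 3 9 27 81 140 140

Derivation:
Computing each delay:
  i=0: min(1*3^0, 140) = 1
  i=1: min(1*3^1, 140) = 3
  i=2: min(1*3^2, 140) = 9
  i=3: min(1*3^3, 140) = 27
  i=4: min(1*3^4, 140) = 81
  i=5: min(1*3^5, 140) = 140
  i=6: min(1*3^6, 140) = 140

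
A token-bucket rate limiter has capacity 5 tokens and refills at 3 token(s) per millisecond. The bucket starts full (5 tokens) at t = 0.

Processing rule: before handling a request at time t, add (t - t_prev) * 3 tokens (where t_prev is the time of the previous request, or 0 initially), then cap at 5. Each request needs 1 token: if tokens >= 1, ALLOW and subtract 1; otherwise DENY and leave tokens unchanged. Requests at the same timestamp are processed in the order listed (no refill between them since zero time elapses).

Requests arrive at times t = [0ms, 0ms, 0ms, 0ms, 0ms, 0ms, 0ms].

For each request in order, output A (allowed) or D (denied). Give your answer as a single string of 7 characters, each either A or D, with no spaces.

Answer: AAAAADD

Derivation:
Simulating step by step:
  req#1 t=0ms: ALLOW
  req#2 t=0ms: ALLOW
  req#3 t=0ms: ALLOW
  req#4 t=0ms: ALLOW
  req#5 t=0ms: ALLOW
  req#6 t=0ms: DENY
  req#7 t=0ms: DENY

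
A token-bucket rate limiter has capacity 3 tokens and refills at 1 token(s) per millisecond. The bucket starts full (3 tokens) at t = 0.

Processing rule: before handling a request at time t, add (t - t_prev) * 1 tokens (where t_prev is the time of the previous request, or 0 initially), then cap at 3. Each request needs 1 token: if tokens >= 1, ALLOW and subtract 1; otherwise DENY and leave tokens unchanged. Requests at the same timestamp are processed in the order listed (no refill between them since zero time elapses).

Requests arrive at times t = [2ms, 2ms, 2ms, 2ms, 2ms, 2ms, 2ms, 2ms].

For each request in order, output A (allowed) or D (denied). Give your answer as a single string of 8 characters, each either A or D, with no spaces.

Simulating step by step:
  req#1 t=2ms: ALLOW
  req#2 t=2ms: ALLOW
  req#3 t=2ms: ALLOW
  req#4 t=2ms: DENY
  req#5 t=2ms: DENY
  req#6 t=2ms: DENY
  req#7 t=2ms: DENY
  req#8 t=2ms: DENY

Answer: AAADDDDD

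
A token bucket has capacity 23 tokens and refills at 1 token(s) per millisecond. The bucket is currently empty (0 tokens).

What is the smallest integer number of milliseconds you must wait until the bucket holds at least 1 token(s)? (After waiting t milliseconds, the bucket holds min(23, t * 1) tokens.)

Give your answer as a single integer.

Answer: 1

Derivation:
Need t * 1 >= 1, so t >= 1/1.
Smallest integer t = ceil(1/1) = 1.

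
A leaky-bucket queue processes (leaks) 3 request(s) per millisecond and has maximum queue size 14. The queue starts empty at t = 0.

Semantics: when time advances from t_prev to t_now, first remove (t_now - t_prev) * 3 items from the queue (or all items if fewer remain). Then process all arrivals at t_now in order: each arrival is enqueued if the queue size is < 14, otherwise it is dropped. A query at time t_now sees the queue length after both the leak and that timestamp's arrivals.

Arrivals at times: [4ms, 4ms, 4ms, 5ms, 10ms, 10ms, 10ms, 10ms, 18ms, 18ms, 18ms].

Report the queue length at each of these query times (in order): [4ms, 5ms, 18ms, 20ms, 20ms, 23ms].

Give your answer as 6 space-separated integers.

Answer: 3 1 3 0 0 0

Derivation:
Queue lengths at query times:
  query t=4ms: backlog = 3
  query t=5ms: backlog = 1
  query t=18ms: backlog = 3
  query t=20ms: backlog = 0
  query t=20ms: backlog = 0
  query t=23ms: backlog = 0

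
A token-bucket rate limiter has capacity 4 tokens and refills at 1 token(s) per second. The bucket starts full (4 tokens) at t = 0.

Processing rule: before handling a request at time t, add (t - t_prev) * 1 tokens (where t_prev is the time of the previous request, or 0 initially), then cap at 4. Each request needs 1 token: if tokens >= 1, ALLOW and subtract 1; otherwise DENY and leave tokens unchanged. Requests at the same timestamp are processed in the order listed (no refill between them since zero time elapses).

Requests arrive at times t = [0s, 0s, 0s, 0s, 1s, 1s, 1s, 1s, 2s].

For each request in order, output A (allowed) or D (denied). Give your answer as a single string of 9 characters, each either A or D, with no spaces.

Simulating step by step:
  req#1 t=0s: ALLOW
  req#2 t=0s: ALLOW
  req#3 t=0s: ALLOW
  req#4 t=0s: ALLOW
  req#5 t=1s: ALLOW
  req#6 t=1s: DENY
  req#7 t=1s: DENY
  req#8 t=1s: DENY
  req#9 t=2s: ALLOW

Answer: AAAAADDDA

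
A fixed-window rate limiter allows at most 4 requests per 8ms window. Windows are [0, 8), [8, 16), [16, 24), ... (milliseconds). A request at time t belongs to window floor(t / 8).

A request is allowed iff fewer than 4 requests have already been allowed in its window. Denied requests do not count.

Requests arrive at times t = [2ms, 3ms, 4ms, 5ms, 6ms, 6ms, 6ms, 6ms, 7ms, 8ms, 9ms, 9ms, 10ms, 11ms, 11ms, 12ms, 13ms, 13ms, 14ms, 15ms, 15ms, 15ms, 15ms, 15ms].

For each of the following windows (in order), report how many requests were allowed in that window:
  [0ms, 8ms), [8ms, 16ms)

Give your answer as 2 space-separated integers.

Answer: 4 4

Derivation:
Processing requests:
  req#1 t=2ms (window 0): ALLOW
  req#2 t=3ms (window 0): ALLOW
  req#3 t=4ms (window 0): ALLOW
  req#4 t=5ms (window 0): ALLOW
  req#5 t=6ms (window 0): DENY
  req#6 t=6ms (window 0): DENY
  req#7 t=6ms (window 0): DENY
  req#8 t=6ms (window 0): DENY
  req#9 t=7ms (window 0): DENY
  req#10 t=8ms (window 1): ALLOW
  req#11 t=9ms (window 1): ALLOW
  req#12 t=9ms (window 1): ALLOW
  req#13 t=10ms (window 1): ALLOW
  req#14 t=11ms (window 1): DENY
  req#15 t=11ms (window 1): DENY
  req#16 t=12ms (window 1): DENY
  req#17 t=13ms (window 1): DENY
  req#18 t=13ms (window 1): DENY
  req#19 t=14ms (window 1): DENY
  req#20 t=15ms (window 1): DENY
  req#21 t=15ms (window 1): DENY
  req#22 t=15ms (window 1): DENY
  req#23 t=15ms (window 1): DENY
  req#24 t=15ms (window 1): DENY

Allowed counts by window: 4 4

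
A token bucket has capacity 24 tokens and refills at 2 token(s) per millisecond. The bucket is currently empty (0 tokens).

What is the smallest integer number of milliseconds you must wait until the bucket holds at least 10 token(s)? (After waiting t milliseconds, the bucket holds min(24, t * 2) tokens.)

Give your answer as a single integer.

Need t * 2 >= 10, so t >= 10/2.
Smallest integer t = ceil(10/2) = 5.

Answer: 5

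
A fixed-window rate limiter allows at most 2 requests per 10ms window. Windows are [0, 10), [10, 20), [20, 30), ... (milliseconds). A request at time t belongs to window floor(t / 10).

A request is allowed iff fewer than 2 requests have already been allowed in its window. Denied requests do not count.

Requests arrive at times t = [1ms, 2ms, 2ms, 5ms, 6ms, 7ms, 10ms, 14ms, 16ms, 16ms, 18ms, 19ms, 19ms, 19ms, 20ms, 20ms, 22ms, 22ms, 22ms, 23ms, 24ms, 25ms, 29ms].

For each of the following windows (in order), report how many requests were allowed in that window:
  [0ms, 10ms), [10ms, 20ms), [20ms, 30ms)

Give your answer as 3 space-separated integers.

Processing requests:
  req#1 t=1ms (window 0): ALLOW
  req#2 t=2ms (window 0): ALLOW
  req#3 t=2ms (window 0): DENY
  req#4 t=5ms (window 0): DENY
  req#5 t=6ms (window 0): DENY
  req#6 t=7ms (window 0): DENY
  req#7 t=10ms (window 1): ALLOW
  req#8 t=14ms (window 1): ALLOW
  req#9 t=16ms (window 1): DENY
  req#10 t=16ms (window 1): DENY
  req#11 t=18ms (window 1): DENY
  req#12 t=19ms (window 1): DENY
  req#13 t=19ms (window 1): DENY
  req#14 t=19ms (window 1): DENY
  req#15 t=20ms (window 2): ALLOW
  req#16 t=20ms (window 2): ALLOW
  req#17 t=22ms (window 2): DENY
  req#18 t=22ms (window 2): DENY
  req#19 t=22ms (window 2): DENY
  req#20 t=23ms (window 2): DENY
  req#21 t=24ms (window 2): DENY
  req#22 t=25ms (window 2): DENY
  req#23 t=29ms (window 2): DENY

Allowed counts by window: 2 2 2

Answer: 2 2 2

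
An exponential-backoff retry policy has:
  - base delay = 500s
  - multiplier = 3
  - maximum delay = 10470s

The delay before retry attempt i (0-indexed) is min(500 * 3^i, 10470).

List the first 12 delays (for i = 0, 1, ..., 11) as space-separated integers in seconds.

Computing each delay:
  i=0: min(500*3^0, 10470) = 500
  i=1: min(500*3^1, 10470) = 1500
  i=2: min(500*3^2, 10470) = 4500
  i=3: min(500*3^3, 10470) = 10470
  i=4: min(500*3^4, 10470) = 10470
  i=5: min(500*3^5, 10470) = 10470
  i=6: min(500*3^6, 10470) = 10470
  i=7: min(500*3^7, 10470) = 10470
  i=8: min(500*3^8, 10470) = 10470
  i=9: min(500*3^9, 10470) = 10470
  i=10: min(500*3^10, 10470) = 10470
  i=11: min(500*3^11, 10470) = 10470

Answer: 500 1500 4500 10470 10470 10470 10470 10470 10470 10470 10470 10470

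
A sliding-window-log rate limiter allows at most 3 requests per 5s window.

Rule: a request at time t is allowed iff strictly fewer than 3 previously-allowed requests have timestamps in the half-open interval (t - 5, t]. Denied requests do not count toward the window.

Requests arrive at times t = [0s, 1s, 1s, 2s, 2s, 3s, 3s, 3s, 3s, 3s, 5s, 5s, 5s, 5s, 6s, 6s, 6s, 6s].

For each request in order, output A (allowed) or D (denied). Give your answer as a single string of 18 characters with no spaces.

Answer: AAADDDDDDDADDDAADD

Derivation:
Tracking allowed requests in the window:
  req#1 t=0s: ALLOW
  req#2 t=1s: ALLOW
  req#3 t=1s: ALLOW
  req#4 t=2s: DENY
  req#5 t=2s: DENY
  req#6 t=3s: DENY
  req#7 t=3s: DENY
  req#8 t=3s: DENY
  req#9 t=3s: DENY
  req#10 t=3s: DENY
  req#11 t=5s: ALLOW
  req#12 t=5s: DENY
  req#13 t=5s: DENY
  req#14 t=5s: DENY
  req#15 t=6s: ALLOW
  req#16 t=6s: ALLOW
  req#17 t=6s: DENY
  req#18 t=6s: DENY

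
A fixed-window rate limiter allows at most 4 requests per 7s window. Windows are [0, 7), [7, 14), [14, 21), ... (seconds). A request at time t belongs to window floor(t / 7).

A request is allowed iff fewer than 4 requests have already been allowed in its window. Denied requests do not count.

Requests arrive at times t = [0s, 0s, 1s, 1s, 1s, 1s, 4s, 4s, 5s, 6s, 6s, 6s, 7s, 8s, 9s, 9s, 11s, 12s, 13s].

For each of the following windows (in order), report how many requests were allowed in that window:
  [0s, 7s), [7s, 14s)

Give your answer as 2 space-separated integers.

Answer: 4 4

Derivation:
Processing requests:
  req#1 t=0s (window 0): ALLOW
  req#2 t=0s (window 0): ALLOW
  req#3 t=1s (window 0): ALLOW
  req#4 t=1s (window 0): ALLOW
  req#5 t=1s (window 0): DENY
  req#6 t=1s (window 0): DENY
  req#7 t=4s (window 0): DENY
  req#8 t=4s (window 0): DENY
  req#9 t=5s (window 0): DENY
  req#10 t=6s (window 0): DENY
  req#11 t=6s (window 0): DENY
  req#12 t=6s (window 0): DENY
  req#13 t=7s (window 1): ALLOW
  req#14 t=8s (window 1): ALLOW
  req#15 t=9s (window 1): ALLOW
  req#16 t=9s (window 1): ALLOW
  req#17 t=11s (window 1): DENY
  req#18 t=12s (window 1): DENY
  req#19 t=13s (window 1): DENY

Allowed counts by window: 4 4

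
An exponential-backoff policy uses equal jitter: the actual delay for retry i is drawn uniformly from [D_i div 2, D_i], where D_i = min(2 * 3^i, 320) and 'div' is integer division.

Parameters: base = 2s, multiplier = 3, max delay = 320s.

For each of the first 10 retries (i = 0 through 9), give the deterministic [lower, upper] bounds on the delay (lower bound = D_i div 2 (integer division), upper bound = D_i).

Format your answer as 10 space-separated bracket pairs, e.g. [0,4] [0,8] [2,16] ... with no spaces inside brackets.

Answer: [1,2] [3,6] [9,18] [27,54] [81,162] [160,320] [160,320] [160,320] [160,320] [160,320]

Derivation:
Computing bounds per retry:
  i=0: D_i=min(2*3^0,320)=2, bounds=[1,2]
  i=1: D_i=min(2*3^1,320)=6, bounds=[3,6]
  i=2: D_i=min(2*3^2,320)=18, bounds=[9,18]
  i=3: D_i=min(2*3^3,320)=54, bounds=[27,54]
  i=4: D_i=min(2*3^4,320)=162, bounds=[81,162]
  i=5: D_i=min(2*3^5,320)=320, bounds=[160,320]
  i=6: D_i=min(2*3^6,320)=320, bounds=[160,320]
  i=7: D_i=min(2*3^7,320)=320, bounds=[160,320]
  i=8: D_i=min(2*3^8,320)=320, bounds=[160,320]
  i=9: D_i=min(2*3^9,320)=320, bounds=[160,320]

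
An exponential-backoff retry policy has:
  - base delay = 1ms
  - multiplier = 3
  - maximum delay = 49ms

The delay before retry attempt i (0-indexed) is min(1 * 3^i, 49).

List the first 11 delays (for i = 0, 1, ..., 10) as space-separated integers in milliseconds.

Computing each delay:
  i=0: min(1*3^0, 49) = 1
  i=1: min(1*3^1, 49) = 3
  i=2: min(1*3^2, 49) = 9
  i=3: min(1*3^3, 49) = 27
  i=4: min(1*3^4, 49) = 49
  i=5: min(1*3^5, 49) = 49
  i=6: min(1*3^6, 49) = 49
  i=7: min(1*3^7, 49) = 49
  i=8: min(1*3^8, 49) = 49
  i=9: min(1*3^9, 49) = 49
  i=10: min(1*3^10, 49) = 49

Answer: 1 3 9 27 49 49 49 49 49 49 49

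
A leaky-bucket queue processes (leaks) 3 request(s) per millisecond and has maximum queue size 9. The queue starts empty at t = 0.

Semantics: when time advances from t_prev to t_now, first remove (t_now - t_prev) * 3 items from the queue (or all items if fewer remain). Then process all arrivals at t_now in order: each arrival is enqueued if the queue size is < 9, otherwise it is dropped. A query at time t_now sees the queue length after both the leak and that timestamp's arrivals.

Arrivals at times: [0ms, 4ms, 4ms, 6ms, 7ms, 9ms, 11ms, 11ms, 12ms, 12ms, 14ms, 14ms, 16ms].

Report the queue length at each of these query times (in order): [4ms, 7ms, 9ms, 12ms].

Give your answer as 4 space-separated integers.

Queue lengths at query times:
  query t=4ms: backlog = 2
  query t=7ms: backlog = 1
  query t=9ms: backlog = 1
  query t=12ms: backlog = 2

Answer: 2 1 1 2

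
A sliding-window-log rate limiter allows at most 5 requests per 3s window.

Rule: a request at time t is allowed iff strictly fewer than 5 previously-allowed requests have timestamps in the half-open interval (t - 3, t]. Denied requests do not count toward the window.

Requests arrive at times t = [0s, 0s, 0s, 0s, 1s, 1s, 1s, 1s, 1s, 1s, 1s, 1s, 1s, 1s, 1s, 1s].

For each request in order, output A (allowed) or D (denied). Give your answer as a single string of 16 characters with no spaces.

Answer: AAAAADDDDDDDDDDD

Derivation:
Tracking allowed requests in the window:
  req#1 t=0s: ALLOW
  req#2 t=0s: ALLOW
  req#3 t=0s: ALLOW
  req#4 t=0s: ALLOW
  req#5 t=1s: ALLOW
  req#6 t=1s: DENY
  req#7 t=1s: DENY
  req#8 t=1s: DENY
  req#9 t=1s: DENY
  req#10 t=1s: DENY
  req#11 t=1s: DENY
  req#12 t=1s: DENY
  req#13 t=1s: DENY
  req#14 t=1s: DENY
  req#15 t=1s: DENY
  req#16 t=1s: DENY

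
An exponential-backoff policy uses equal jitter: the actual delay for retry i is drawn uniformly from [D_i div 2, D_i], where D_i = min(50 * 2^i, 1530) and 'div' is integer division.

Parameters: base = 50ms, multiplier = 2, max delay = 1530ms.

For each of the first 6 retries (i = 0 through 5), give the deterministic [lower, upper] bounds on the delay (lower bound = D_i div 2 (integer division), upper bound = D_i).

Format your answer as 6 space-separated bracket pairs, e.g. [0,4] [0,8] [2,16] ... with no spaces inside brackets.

Answer: [25,50] [50,100] [100,200] [200,400] [400,800] [765,1530]

Derivation:
Computing bounds per retry:
  i=0: D_i=min(50*2^0,1530)=50, bounds=[25,50]
  i=1: D_i=min(50*2^1,1530)=100, bounds=[50,100]
  i=2: D_i=min(50*2^2,1530)=200, bounds=[100,200]
  i=3: D_i=min(50*2^3,1530)=400, bounds=[200,400]
  i=4: D_i=min(50*2^4,1530)=800, bounds=[400,800]
  i=5: D_i=min(50*2^5,1530)=1530, bounds=[765,1530]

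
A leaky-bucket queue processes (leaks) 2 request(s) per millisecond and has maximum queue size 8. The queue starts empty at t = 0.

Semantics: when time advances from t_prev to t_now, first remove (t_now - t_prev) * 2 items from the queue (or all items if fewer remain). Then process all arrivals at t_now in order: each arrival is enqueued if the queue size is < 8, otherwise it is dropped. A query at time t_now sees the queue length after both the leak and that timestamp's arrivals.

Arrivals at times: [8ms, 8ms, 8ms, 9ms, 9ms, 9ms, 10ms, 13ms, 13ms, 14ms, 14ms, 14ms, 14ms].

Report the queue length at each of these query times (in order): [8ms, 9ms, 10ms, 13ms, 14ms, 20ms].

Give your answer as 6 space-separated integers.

Answer: 3 4 3 2 4 0

Derivation:
Queue lengths at query times:
  query t=8ms: backlog = 3
  query t=9ms: backlog = 4
  query t=10ms: backlog = 3
  query t=13ms: backlog = 2
  query t=14ms: backlog = 4
  query t=20ms: backlog = 0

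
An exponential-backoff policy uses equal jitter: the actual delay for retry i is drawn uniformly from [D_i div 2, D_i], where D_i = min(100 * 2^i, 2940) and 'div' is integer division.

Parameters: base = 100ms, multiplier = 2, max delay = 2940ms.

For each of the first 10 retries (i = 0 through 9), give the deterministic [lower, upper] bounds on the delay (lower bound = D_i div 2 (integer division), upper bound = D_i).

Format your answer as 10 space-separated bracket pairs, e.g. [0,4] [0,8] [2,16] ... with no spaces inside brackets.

Computing bounds per retry:
  i=0: D_i=min(100*2^0,2940)=100, bounds=[50,100]
  i=1: D_i=min(100*2^1,2940)=200, bounds=[100,200]
  i=2: D_i=min(100*2^2,2940)=400, bounds=[200,400]
  i=3: D_i=min(100*2^3,2940)=800, bounds=[400,800]
  i=4: D_i=min(100*2^4,2940)=1600, bounds=[800,1600]
  i=5: D_i=min(100*2^5,2940)=2940, bounds=[1470,2940]
  i=6: D_i=min(100*2^6,2940)=2940, bounds=[1470,2940]
  i=7: D_i=min(100*2^7,2940)=2940, bounds=[1470,2940]
  i=8: D_i=min(100*2^8,2940)=2940, bounds=[1470,2940]
  i=9: D_i=min(100*2^9,2940)=2940, bounds=[1470,2940]

Answer: [50,100] [100,200] [200,400] [400,800] [800,1600] [1470,2940] [1470,2940] [1470,2940] [1470,2940] [1470,2940]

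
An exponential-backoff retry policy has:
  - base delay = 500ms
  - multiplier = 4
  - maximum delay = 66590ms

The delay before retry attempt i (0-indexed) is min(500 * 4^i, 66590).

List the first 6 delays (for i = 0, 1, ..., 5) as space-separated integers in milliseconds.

Computing each delay:
  i=0: min(500*4^0, 66590) = 500
  i=1: min(500*4^1, 66590) = 2000
  i=2: min(500*4^2, 66590) = 8000
  i=3: min(500*4^3, 66590) = 32000
  i=4: min(500*4^4, 66590) = 66590
  i=5: min(500*4^5, 66590) = 66590

Answer: 500 2000 8000 32000 66590 66590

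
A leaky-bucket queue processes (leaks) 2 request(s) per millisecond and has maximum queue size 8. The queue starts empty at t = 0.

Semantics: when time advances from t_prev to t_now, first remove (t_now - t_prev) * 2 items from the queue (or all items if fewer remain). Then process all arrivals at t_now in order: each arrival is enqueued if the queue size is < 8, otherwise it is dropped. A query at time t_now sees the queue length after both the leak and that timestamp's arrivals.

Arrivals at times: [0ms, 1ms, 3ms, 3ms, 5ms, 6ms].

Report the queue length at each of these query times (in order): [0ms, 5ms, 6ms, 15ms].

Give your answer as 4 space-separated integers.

Queue lengths at query times:
  query t=0ms: backlog = 1
  query t=5ms: backlog = 1
  query t=6ms: backlog = 1
  query t=15ms: backlog = 0

Answer: 1 1 1 0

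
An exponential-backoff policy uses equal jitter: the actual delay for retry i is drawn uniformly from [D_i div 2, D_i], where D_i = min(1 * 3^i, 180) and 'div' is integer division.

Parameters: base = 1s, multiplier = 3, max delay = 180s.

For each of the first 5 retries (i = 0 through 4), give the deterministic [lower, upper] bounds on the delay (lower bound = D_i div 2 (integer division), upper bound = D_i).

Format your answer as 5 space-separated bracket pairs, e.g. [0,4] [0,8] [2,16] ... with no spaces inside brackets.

Answer: [0,1] [1,3] [4,9] [13,27] [40,81]

Derivation:
Computing bounds per retry:
  i=0: D_i=min(1*3^0,180)=1, bounds=[0,1]
  i=1: D_i=min(1*3^1,180)=3, bounds=[1,3]
  i=2: D_i=min(1*3^2,180)=9, bounds=[4,9]
  i=3: D_i=min(1*3^3,180)=27, bounds=[13,27]
  i=4: D_i=min(1*3^4,180)=81, bounds=[40,81]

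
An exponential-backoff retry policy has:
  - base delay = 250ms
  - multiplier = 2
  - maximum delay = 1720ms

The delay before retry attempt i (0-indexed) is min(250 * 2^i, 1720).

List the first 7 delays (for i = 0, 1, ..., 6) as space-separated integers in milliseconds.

Computing each delay:
  i=0: min(250*2^0, 1720) = 250
  i=1: min(250*2^1, 1720) = 500
  i=2: min(250*2^2, 1720) = 1000
  i=3: min(250*2^3, 1720) = 1720
  i=4: min(250*2^4, 1720) = 1720
  i=5: min(250*2^5, 1720) = 1720
  i=6: min(250*2^6, 1720) = 1720

Answer: 250 500 1000 1720 1720 1720 1720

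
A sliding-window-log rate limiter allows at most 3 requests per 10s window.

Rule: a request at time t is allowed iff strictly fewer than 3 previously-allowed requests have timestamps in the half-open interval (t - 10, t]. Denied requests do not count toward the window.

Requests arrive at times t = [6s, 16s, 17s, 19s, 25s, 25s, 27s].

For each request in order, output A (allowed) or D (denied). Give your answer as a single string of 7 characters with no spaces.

Tracking allowed requests in the window:
  req#1 t=6s: ALLOW
  req#2 t=16s: ALLOW
  req#3 t=17s: ALLOW
  req#4 t=19s: ALLOW
  req#5 t=25s: DENY
  req#6 t=25s: DENY
  req#7 t=27s: ALLOW

Answer: AAAADDA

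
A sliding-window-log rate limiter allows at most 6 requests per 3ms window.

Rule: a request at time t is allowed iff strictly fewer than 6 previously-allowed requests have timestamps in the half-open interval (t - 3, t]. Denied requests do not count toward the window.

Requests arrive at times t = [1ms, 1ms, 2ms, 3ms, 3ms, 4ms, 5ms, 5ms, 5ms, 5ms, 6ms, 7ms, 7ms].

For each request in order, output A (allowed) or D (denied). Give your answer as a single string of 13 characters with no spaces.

Answer: AAAAAAAAADAAA

Derivation:
Tracking allowed requests in the window:
  req#1 t=1ms: ALLOW
  req#2 t=1ms: ALLOW
  req#3 t=2ms: ALLOW
  req#4 t=3ms: ALLOW
  req#5 t=3ms: ALLOW
  req#6 t=4ms: ALLOW
  req#7 t=5ms: ALLOW
  req#8 t=5ms: ALLOW
  req#9 t=5ms: ALLOW
  req#10 t=5ms: DENY
  req#11 t=6ms: ALLOW
  req#12 t=7ms: ALLOW
  req#13 t=7ms: ALLOW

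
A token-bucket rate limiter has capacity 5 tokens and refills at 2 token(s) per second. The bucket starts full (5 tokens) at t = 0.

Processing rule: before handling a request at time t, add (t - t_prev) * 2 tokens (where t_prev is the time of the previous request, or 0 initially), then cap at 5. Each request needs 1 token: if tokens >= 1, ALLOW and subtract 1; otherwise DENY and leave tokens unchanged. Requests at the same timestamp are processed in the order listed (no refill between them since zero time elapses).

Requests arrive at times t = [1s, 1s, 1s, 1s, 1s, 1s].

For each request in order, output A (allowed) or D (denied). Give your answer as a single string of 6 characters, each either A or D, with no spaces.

Simulating step by step:
  req#1 t=1s: ALLOW
  req#2 t=1s: ALLOW
  req#3 t=1s: ALLOW
  req#4 t=1s: ALLOW
  req#5 t=1s: ALLOW
  req#6 t=1s: DENY

Answer: AAAAAD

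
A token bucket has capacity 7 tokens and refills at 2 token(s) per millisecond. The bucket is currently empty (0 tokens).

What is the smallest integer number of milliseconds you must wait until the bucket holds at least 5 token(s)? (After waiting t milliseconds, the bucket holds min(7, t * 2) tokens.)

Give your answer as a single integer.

Answer: 3

Derivation:
Need t * 2 >= 5, so t >= 5/2.
Smallest integer t = ceil(5/2) = 3.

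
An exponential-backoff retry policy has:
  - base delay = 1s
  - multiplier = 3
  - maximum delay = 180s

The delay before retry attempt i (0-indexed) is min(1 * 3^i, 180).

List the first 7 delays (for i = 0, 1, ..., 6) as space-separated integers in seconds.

Computing each delay:
  i=0: min(1*3^0, 180) = 1
  i=1: min(1*3^1, 180) = 3
  i=2: min(1*3^2, 180) = 9
  i=3: min(1*3^3, 180) = 27
  i=4: min(1*3^4, 180) = 81
  i=5: min(1*3^5, 180) = 180
  i=6: min(1*3^6, 180) = 180

Answer: 1 3 9 27 81 180 180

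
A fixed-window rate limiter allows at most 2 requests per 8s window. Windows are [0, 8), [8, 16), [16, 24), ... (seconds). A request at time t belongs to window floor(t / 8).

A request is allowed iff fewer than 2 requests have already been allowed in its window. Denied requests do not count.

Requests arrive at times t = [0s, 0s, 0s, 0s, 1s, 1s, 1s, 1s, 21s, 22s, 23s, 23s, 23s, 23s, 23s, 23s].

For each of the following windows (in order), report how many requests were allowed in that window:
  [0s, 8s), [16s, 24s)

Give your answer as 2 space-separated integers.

Processing requests:
  req#1 t=0s (window 0): ALLOW
  req#2 t=0s (window 0): ALLOW
  req#3 t=0s (window 0): DENY
  req#4 t=0s (window 0): DENY
  req#5 t=1s (window 0): DENY
  req#6 t=1s (window 0): DENY
  req#7 t=1s (window 0): DENY
  req#8 t=1s (window 0): DENY
  req#9 t=21s (window 2): ALLOW
  req#10 t=22s (window 2): ALLOW
  req#11 t=23s (window 2): DENY
  req#12 t=23s (window 2): DENY
  req#13 t=23s (window 2): DENY
  req#14 t=23s (window 2): DENY
  req#15 t=23s (window 2): DENY
  req#16 t=23s (window 2): DENY

Allowed counts by window: 2 2

Answer: 2 2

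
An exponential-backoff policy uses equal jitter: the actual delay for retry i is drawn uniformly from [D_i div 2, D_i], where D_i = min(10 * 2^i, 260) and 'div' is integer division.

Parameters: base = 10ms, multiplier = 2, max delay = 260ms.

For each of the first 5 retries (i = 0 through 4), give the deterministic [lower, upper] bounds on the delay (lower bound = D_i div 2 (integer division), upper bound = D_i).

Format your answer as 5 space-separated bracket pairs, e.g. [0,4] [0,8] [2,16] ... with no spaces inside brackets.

Computing bounds per retry:
  i=0: D_i=min(10*2^0,260)=10, bounds=[5,10]
  i=1: D_i=min(10*2^1,260)=20, bounds=[10,20]
  i=2: D_i=min(10*2^2,260)=40, bounds=[20,40]
  i=3: D_i=min(10*2^3,260)=80, bounds=[40,80]
  i=4: D_i=min(10*2^4,260)=160, bounds=[80,160]

Answer: [5,10] [10,20] [20,40] [40,80] [80,160]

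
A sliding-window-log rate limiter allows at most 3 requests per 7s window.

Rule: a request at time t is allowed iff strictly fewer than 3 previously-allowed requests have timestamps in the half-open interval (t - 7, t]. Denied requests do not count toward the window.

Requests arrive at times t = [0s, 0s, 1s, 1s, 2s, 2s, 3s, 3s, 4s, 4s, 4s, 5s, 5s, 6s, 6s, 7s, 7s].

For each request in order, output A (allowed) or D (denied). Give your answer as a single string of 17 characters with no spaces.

Tracking allowed requests in the window:
  req#1 t=0s: ALLOW
  req#2 t=0s: ALLOW
  req#3 t=1s: ALLOW
  req#4 t=1s: DENY
  req#5 t=2s: DENY
  req#6 t=2s: DENY
  req#7 t=3s: DENY
  req#8 t=3s: DENY
  req#9 t=4s: DENY
  req#10 t=4s: DENY
  req#11 t=4s: DENY
  req#12 t=5s: DENY
  req#13 t=5s: DENY
  req#14 t=6s: DENY
  req#15 t=6s: DENY
  req#16 t=7s: ALLOW
  req#17 t=7s: ALLOW

Answer: AAADDDDDDDDDDDDAA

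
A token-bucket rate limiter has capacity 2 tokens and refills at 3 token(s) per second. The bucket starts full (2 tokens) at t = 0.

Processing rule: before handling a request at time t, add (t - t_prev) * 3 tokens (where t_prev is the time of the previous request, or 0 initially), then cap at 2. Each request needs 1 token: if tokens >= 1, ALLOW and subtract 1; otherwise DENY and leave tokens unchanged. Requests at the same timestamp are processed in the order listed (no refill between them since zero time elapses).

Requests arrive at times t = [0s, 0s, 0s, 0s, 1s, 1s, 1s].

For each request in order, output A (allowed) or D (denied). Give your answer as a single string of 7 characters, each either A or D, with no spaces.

Answer: AADDAAD

Derivation:
Simulating step by step:
  req#1 t=0s: ALLOW
  req#2 t=0s: ALLOW
  req#3 t=0s: DENY
  req#4 t=0s: DENY
  req#5 t=1s: ALLOW
  req#6 t=1s: ALLOW
  req#7 t=1s: DENY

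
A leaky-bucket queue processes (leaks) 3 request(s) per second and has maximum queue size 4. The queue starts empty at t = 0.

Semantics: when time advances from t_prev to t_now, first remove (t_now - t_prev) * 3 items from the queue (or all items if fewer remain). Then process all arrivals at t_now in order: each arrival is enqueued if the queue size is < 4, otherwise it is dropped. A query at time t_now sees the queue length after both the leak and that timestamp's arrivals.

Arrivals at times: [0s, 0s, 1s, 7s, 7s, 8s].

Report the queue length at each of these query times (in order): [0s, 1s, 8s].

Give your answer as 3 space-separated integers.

Answer: 2 1 1

Derivation:
Queue lengths at query times:
  query t=0s: backlog = 2
  query t=1s: backlog = 1
  query t=8s: backlog = 1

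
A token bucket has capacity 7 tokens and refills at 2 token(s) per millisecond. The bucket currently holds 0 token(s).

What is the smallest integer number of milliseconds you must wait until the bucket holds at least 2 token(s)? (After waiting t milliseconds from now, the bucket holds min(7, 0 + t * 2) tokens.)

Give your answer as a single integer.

Answer: 1

Derivation:
Need 0 + t * 2 >= 2, so t >= 2/2.
Smallest integer t = ceil(2/2) = 1.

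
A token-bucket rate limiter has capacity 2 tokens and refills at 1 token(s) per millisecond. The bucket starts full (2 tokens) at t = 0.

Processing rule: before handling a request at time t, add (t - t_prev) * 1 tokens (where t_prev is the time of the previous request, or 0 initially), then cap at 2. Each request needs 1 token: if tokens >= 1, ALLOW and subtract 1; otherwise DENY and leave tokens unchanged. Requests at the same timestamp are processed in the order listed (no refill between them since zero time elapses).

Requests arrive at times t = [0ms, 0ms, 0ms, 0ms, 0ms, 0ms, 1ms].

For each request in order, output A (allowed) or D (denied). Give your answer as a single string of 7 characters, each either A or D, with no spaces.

Answer: AADDDDA

Derivation:
Simulating step by step:
  req#1 t=0ms: ALLOW
  req#2 t=0ms: ALLOW
  req#3 t=0ms: DENY
  req#4 t=0ms: DENY
  req#5 t=0ms: DENY
  req#6 t=0ms: DENY
  req#7 t=1ms: ALLOW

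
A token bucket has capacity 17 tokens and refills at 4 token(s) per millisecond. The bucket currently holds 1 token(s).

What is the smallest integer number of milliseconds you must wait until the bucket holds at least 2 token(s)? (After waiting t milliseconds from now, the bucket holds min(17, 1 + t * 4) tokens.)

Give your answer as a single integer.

Need 1 + t * 4 >= 2, so t >= 1/4.
Smallest integer t = ceil(1/4) = 1.

Answer: 1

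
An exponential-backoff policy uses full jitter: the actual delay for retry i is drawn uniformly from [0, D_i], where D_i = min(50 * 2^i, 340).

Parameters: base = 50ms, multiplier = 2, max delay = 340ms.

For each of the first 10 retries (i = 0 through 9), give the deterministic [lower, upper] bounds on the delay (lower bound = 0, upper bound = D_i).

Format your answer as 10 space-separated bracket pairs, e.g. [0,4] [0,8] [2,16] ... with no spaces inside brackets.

Answer: [0,50] [0,100] [0,200] [0,340] [0,340] [0,340] [0,340] [0,340] [0,340] [0,340]

Derivation:
Computing bounds per retry:
  i=0: D_i=min(50*2^0,340)=50, bounds=[0,50]
  i=1: D_i=min(50*2^1,340)=100, bounds=[0,100]
  i=2: D_i=min(50*2^2,340)=200, bounds=[0,200]
  i=3: D_i=min(50*2^3,340)=340, bounds=[0,340]
  i=4: D_i=min(50*2^4,340)=340, bounds=[0,340]
  i=5: D_i=min(50*2^5,340)=340, bounds=[0,340]
  i=6: D_i=min(50*2^6,340)=340, bounds=[0,340]
  i=7: D_i=min(50*2^7,340)=340, bounds=[0,340]
  i=8: D_i=min(50*2^8,340)=340, bounds=[0,340]
  i=9: D_i=min(50*2^9,340)=340, bounds=[0,340]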